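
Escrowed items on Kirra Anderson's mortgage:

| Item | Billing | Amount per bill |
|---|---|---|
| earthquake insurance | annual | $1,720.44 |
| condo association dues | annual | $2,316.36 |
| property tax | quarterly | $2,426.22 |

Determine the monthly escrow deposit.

Earthquake insurance: $1,720.44
Condo association dues: $2,316.36
Property tax: $2,426.22 × 4 = $9,704.88
Total annual escrow = $13,741.68
Base monthly escrow = $13,741.68 ÷ 12 = $1,145.14

$1,145.14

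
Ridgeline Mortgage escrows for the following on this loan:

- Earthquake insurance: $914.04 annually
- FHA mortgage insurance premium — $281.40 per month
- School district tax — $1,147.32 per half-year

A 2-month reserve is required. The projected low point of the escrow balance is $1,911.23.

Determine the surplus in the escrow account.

Earthquake insurance — $914.04 annually
FHA mortgage insurance premium — $281.40 × 12 = $3,376.80 annually
School district tax — $1,147.32 × 2 = $2,294.64 annually
Annual escrow total = $6,585.48
Monthly escrow = $6,585.48 ÷ 12 = $548.79
Cushion = 2 × $548.79 = $1,097.58
Surplus = $1,911.23 − $1,097.58 = $813.65

$813.65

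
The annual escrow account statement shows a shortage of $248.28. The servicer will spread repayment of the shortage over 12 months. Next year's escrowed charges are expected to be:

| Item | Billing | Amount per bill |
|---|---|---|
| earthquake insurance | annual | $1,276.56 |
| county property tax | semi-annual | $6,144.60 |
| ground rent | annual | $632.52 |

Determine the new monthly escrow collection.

Earthquake insurance — $1,276.56 per year
County property tax — $6,144.60 × 2 = $12,289.20 per year
Ground rent — $632.52 per year
Total annual escrow = $1,276.56 + $12,289.20 + $632.52 = $14,198.28
Monthly escrow = $14,198.28 / 12 = $1,183.19
Shortage per month = $248.28 ÷ 12 = $20.69
Adjusted monthly = $1,183.19 + $20.69 = $1,203.88

$1,203.88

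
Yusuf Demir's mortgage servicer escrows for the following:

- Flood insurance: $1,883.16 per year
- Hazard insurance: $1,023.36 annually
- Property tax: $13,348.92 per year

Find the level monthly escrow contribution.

$1,354.62

Flood insurance: $1,883.16
Hazard insurance: $1,023.36
Property tax: $13,348.92
Total per year = $1,883.16 + $1,023.36 + $13,348.92 = $16,255.44
Monthly escrow = $16,255.44 / 12 = $1,354.62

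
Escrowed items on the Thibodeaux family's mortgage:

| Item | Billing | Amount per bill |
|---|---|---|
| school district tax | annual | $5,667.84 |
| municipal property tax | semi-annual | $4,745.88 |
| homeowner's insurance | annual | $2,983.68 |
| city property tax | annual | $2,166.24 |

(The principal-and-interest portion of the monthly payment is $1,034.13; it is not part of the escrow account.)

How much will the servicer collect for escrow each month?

School district tax = $5,667.84 per year
Municipal property tax = $4,745.88 × 2 = $9,491.76 per year
Homeowner's insurance = $2,983.68 per year
City property tax = $2,166.24 per year
Total annual escrow = $20,309.52
Base monthly escrow = $20,309.52 ÷ 12 = $1,692.46

$1,692.46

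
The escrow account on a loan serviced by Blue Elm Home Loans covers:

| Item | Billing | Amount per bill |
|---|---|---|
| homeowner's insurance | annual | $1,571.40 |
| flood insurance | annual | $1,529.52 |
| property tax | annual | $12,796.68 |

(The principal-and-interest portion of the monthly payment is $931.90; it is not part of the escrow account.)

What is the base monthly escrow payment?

Homeowner's insurance = $1,571.40/yr
Flood insurance = $1,529.52/yr
Property tax = $12,796.68/yr
Yearly total = $1,571.40 + $1,529.52 + $12,796.68 = $15,897.60
Monthly = $15,897.60 ÷ 12 = $1,324.80

$1,324.80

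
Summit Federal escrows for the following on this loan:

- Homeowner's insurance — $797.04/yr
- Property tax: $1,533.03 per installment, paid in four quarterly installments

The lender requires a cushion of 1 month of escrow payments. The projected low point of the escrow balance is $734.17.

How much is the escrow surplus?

$156.74

Homeowner's insurance: $797.04
Property tax: $1,533.03 × 4 = $6,132.12
Total annual escrow = $6,929.16
Monthly = $6,929.16 / 12 = $577.43
Required cushion = 1 × $577.43 = $577.43
Excess over cushion: $734.17 − $577.43 = $156.74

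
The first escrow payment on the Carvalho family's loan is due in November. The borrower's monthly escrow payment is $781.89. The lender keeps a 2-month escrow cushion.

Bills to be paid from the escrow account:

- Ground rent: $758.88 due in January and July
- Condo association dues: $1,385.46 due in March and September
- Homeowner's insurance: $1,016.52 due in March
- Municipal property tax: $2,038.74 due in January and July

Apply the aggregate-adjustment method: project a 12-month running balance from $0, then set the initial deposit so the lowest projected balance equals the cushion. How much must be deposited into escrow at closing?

$2,853.93

Cushion = 2 × $781.89 = $1,563.78
Trial balance (start $0, +$781.89 each month, − disbursements):
  Nov: +$781.89 → $781.89
  Dec: +$781.89 → $1,563.78
  Jan: +$781.89 − $2,797.62 → -$451.95
  Feb: +$781.89 → $329.94
  Mar: +$781.89 − $2,401.98 → -$1,290.15
  Apr: +$781.89 → -$508.26
  May: +$781.89 → $273.63
  Jun: +$781.89 → $1,055.52
  Jul: +$781.89 − $2,797.62 → -$960.21
  Aug: +$781.89 → -$178.32
  Sep: +$781.89 − $1,385.46 → -$781.89
  Oct: +$781.89 → $0.00
Lowest trial balance = -$1,290.15 (Mar)
Initial deposit = cushion − low point = $1,563.78 − (-$1,290.15) = $2,853.93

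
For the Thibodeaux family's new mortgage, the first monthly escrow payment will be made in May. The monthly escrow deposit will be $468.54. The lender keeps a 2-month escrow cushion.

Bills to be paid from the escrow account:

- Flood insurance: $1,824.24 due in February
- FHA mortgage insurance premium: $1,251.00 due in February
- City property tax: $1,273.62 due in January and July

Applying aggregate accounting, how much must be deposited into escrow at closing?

Cushion = 2 × $468.54 = $937.08
Trial balance (start $0, +$468.54 each month, − disbursements):
  May: +$468.54 → $468.54
  Jun: +$468.54 → $937.08
  Jul: +$468.54 − $1,273.62 → $132.00
  Aug: +$468.54 → $600.54
  Sep: +$468.54 → $1,069.08
  Oct: +$468.54 → $1,537.62
  Nov: +$468.54 → $2,006.16
  Dec: +$468.54 → $2,474.70
  Jan: +$468.54 − $1,273.62 → $1,669.62
  Feb: +$468.54 − $3,075.24 → -$937.08
  Mar: +$468.54 → -$468.54
  Apr: +$468.54 → $0.00
Lowest trial balance = -$937.08 (Feb)
Initial deposit = cushion − low point = $937.08 − (-$937.08) = $1,874.16

$1,874.16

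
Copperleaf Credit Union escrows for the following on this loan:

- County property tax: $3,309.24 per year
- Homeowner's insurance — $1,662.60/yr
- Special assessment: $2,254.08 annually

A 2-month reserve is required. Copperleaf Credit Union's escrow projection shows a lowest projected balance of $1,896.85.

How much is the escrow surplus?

County property tax: $3,309.24/yr
Homeowner's insurance: $1,662.60/yr
Special assessment: $2,254.08/yr
Total annual escrow = $3,309.24 + $1,662.60 + $2,254.08 = $7,225.92
Monthly = $7,225.92 ÷ 12 = $602.16
Required reserve = 2 × $602.16 = $1,204.32
Excess over cushion: $1,896.85 − $1,204.32 = $692.53

$692.53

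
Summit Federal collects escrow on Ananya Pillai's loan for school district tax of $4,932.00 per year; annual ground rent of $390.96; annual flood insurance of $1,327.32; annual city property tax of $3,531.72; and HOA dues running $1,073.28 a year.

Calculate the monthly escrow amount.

School district tax: $4,932.00 per year
Ground rent: $390.96 per year
Flood insurance: $1,327.32 per year
City property tax: $3,531.72 per year
HOA dues: $1,073.28 per year
Total per year = $4,932.00 + $390.96 + $1,327.32 + $3,531.72 + $1,073.28 = $11,255.28
Per month = $11,255.28 / 12 = $937.94

$937.94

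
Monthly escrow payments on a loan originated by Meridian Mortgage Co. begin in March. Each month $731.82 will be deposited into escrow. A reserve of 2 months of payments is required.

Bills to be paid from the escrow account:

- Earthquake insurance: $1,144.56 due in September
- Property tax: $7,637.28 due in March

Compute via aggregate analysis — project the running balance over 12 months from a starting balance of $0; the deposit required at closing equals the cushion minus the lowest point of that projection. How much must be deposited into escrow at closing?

Cushion = 2 × $731.82 = $1,463.64
Trial balance (start $0, +$731.82 each month, − disbursements):
  Mar: +$731.82 − $7,637.28 → -$6,905.46
  Apr: +$731.82 → -$6,173.64
  May: +$731.82 → -$5,441.82
  Jun: +$731.82 → -$4,710.00
  Jul: +$731.82 → -$3,978.18
  Aug: +$731.82 → -$3,246.36
  Sep: +$731.82 − $1,144.56 → -$3,659.10
  Oct: +$731.82 → -$2,927.28
  Nov: +$731.82 → -$2,195.46
  Dec: +$731.82 → -$1,463.64
  Jan: +$731.82 → -$731.82
  Feb: +$731.82 → $0.00
Lowest trial balance = -$6,905.46 (Mar)
Initial deposit = cushion − low point = $1,463.64 − (-$6,905.46) = $8,369.10

$8,369.10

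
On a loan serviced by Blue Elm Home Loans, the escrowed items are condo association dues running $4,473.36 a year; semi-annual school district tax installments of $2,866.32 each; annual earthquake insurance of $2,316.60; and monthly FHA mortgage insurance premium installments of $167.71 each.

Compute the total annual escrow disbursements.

$14,535.12

Condo association dues = $4,473.36
School district tax = $2,866.32 × 2 = $5,732.64
Earthquake insurance = $2,316.60
FHA mortgage insurance premium = $167.71 × 12 = $2,012.52
Annual escrow total = $4,473.36 + $5,732.64 + $2,316.60 + $2,012.52 = $14,535.12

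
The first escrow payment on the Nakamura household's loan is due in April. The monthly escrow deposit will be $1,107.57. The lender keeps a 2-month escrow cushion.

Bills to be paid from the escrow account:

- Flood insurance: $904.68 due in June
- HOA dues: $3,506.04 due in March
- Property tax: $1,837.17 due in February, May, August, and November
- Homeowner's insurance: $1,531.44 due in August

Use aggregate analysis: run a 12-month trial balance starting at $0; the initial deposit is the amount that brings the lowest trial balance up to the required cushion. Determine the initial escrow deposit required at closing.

Cushion = 2 × $1,107.57 = $2,215.14
Trial balance (start $0, +$1,107.57 each month, − disbursements):
  Apr: +$1,107.57 → $1,107.57
  May: +$1,107.57 − $1,837.17 → $377.97
  Jun: +$1,107.57 − $904.68 → $580.86
  Jul: +$1,107.57 → $1,688.43
  Aug: +$1,107.57 − $3,368.61 → -$572.61
  Sep: +$1,107.57 → $534.96
  Oct: +$1,107.57 → $1,642.53
  Nov: +$1,107.57 − $1,837.17 → $912.93
  Dec: +$1,107.57 → $2,020.50
  Jan: +$1,107.57 → $3,128.07
  Feb: +$1,107.57 − $1,837.17 → $2,398.47
  Mar: +$1,107.57 − $3,506.04 → $0.00
Lowest trial balance = -$572.61 (Aug)
Initial deposit = cushion − low point = $2,215.14 − (-$572.61) = $2,787.75

$2,787.75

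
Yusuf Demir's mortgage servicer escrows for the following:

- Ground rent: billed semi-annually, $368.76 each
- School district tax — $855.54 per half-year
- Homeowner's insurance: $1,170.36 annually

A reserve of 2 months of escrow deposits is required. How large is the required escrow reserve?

Ground rent = $368.76 × 2 = $737.52
School district tax = $855.54 × 2 = $1,711.08
Homeowner's insurance = $1,170.36
Combined annual = $737.52 + $1,711.08 + $1,170.36 = $3,618.96
Per month = $3,618.96 ÷ 12 = $301.58
Cushion = 2 × $301.58 = $603.16

$603.16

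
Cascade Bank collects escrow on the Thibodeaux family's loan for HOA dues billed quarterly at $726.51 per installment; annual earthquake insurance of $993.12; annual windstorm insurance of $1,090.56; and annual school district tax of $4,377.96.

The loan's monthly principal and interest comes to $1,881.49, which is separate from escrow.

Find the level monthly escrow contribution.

$780.64

HOA dues — $726.51 × 4 = $2,906.04 per year
Earthquake insurance — $993.12 per year
Windstorm insurance — $1,090.56 per year
School district tax — $4,377.96 per year
Annual escrow total = $9,367.68
Monthly escrow = $9,367.68 / 12 = $780.64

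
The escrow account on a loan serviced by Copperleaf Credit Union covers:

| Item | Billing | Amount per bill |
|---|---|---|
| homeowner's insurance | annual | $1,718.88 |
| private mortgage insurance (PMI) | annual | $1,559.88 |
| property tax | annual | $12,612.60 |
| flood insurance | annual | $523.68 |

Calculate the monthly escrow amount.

$1,367.92

Homeowner's insurance = $1,718.88 per year
Private mortgage insurance (PMI) = $1,559.88 per year
Property tax = $12,612.60 per year
Flood insurance = $523.68 per year
Total per year = $1,718.88 + $1,559.88 + $12,612.60 + $523.68 = $16,415.04
Base monthly escrow = $16,415.04 ÷ 12 = $1,367.92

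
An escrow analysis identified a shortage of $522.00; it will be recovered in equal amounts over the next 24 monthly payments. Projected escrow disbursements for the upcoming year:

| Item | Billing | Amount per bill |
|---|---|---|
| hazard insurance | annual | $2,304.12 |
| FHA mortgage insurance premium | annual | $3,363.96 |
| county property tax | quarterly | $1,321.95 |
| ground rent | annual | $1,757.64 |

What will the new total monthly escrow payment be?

$1,081.21

Hazard insurance = $2,304.12 per year
FHA mortgage insurance premium = $3,363.96 per year
County property tax = $1,321.95 × 4 = $5,287.80 per year
Ground rent = $1,757.64 per year
Total per year = $12,713.52
Base monthly escrow = $12,713.52 / 12 = $1,059.46
Monthly shortage recovery: $522.00 ÷ 24 = $21.75
New monthly escrow = $1,059.46 + $21.75 = $1,081.21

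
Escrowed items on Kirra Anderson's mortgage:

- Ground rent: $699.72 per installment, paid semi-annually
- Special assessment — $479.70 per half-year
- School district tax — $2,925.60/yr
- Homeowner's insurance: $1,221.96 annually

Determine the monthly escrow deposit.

$542.20

Ground rent = $699.72 × 2 = $1,399.44 per year
Special assessment = $479.70 × 2 = $959.40 per year
School district tax = $2,925.60 per year
Homeowner's insurance = $1,221.96 per year
Combined annual = $6,506.40
Base monthly escrow = $6,506.40 / 12 = $542.20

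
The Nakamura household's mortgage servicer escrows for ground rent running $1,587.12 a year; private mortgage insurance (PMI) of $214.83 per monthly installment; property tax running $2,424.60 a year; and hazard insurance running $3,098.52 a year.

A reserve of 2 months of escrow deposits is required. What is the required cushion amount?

Ground rent — $1,587.12/yr
Private mortgage insurance (PMI) — $214.83 × 12 = $2,577.96/yr
Property tax — $2,424.60/yr
Hazard insurance — $3,098.52/yr
Combined annual = $9,688.20
Monthly = $9,688.20 ÷ 12 = $807.35
Required cushion = 2 × $807.35 = $1,614.70

$1,614.70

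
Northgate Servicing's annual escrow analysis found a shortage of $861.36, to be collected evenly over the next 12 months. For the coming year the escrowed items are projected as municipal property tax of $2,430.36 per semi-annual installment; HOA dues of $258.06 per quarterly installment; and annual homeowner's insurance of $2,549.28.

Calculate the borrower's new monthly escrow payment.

$775.30

Municipal property tax — $2,430.36 × 2 = $4,860.72 per year
HOA dues — $258.06 × 4 = $1,032.24 per year
Homeowner's insurance — $2,549.28 per year
Yearly total = $4,860.72 + $1,032.24 + $2,549.28 = $8,442.24
Per month = $8,442.24 / 12 = $703.52
Monthly shortage recovery: $861.36 / 12 = $71.78
Adjusted monthly = $703.52 + $71.78 = $775.30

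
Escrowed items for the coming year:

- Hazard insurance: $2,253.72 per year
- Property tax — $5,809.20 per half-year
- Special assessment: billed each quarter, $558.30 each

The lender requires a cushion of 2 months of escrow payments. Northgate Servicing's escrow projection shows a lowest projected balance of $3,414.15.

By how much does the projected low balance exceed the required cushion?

Hazard insurance = $2,253.72 annually
Property tax = $5,809.20 × 2 = $11,618.40 annually
Special assessment = $558.30 × 4 = $2,233.20 annually
Total annual escrow = $16,105.32
Base monthly escrow = $16,105.32 ÷ 12 = $1,342.11
Required reserve = 2 × $1,342.11 = $2,684.22
Excess over cushion: $3,414.15 − $2,684.22 = $729.93

$729.93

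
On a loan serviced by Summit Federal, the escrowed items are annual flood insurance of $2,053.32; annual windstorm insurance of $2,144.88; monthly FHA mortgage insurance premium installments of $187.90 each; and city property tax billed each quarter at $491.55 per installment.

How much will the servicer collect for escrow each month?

$701.60

Flood insurance = $2,053.32 per year
Windstorm insurance = $2,144.88 per year
FHA mortgage insurance premium = $187.90 × 12 = $2,254.80 per year
City property tax = $491.55 × 4 = $1,966.20 per year
Annual escrow total = $2,053.32 + $2,144.88 + $2,254.80 + $1,966.20 = $8,419.20
Base monthly escrow = $8,419.20 / 12 = $701.60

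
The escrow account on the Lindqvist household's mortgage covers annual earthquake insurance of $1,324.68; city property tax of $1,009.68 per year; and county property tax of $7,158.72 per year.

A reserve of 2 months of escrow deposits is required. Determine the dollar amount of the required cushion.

Earthquake insurance — $1,324.68/yr
City property tax — $1,009.68/yr
County property tax — $7,158.72/yr
Yearly total = $1,324.68 + $1,009.68 + $7,158.72 = $9,493.08
Monthly escrow = $9,493.08 ÷ 12 = $791.09
Reserve = 2 × $791.09 = $1,582.18

$1,582.18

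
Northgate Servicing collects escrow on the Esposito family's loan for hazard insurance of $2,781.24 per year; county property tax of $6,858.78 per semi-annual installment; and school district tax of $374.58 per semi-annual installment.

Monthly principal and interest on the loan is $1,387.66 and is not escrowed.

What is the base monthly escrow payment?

Hazard insurance — $2,781.24 annually
County property tax — $6,858.78 × 2 = $13,717.56 annually
School district tax — $374.58 × 2 = $749.16 annually
Total per year = $2,781.24 + $13,717.56 + $749.16 = $17,247.96
Monthly = $17,247.96 / 12 = $1,437.33

$1,437.33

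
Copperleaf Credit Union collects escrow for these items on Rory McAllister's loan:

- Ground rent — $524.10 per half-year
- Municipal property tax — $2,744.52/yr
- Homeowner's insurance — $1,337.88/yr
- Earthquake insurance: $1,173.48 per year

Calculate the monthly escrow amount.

Ground rent: $524.10 × 2 = $1,048.20
Municipal property tax: $2,744.52
Homeowner's insurance: $1,337.88
Earthquake insurance: $1,173.48
Annual escrow total = $1,048.20 + $2,744.52 + $1,337.88 + $1,173.48 = $6,304.08
Base monthly escrow = $6,304.08 / 12 = $525.34

$525.34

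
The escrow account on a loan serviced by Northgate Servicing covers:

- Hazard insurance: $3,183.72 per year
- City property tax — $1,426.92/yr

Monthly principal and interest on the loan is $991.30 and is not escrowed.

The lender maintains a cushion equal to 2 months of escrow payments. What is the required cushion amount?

$768.44

Hazard insurance: $3,183.72/yr
City property tax: $1,426.92/yr
Total annual escrow = $3,183.72 + $1,426.92 = $4,610.64
Base monthly escrow = $4,610.64 / 12 = $384.22
Cushion = 2 × $384.22 = $768.44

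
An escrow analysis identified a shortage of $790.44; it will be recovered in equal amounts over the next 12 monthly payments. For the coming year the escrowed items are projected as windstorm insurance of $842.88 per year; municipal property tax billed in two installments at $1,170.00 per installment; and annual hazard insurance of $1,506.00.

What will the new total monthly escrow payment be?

$456.61

Windstorm insurance = $842.88 annually
Municipal property tax = $1,170.00 × 2 = $2,340.00 annually
Hazard insurance = $1,506.00 annually
Combined annual = $842.88 + $2,340.00 + $1,506.00 = $4,688.88
Base monthly escrow = $4,688.88 ÷ 12 = $390.74
Shortage per month = $790.44 ÷ 12 = $65.87
New monthly escrow = $390.74 + $65.87 = $456.61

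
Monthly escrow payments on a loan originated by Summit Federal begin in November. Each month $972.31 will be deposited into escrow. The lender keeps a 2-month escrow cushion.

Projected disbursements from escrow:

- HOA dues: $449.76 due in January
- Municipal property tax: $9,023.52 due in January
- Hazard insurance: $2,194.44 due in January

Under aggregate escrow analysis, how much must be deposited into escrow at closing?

$10,695.41

Cushion = 2 × $972.31 = $1,944.62
Trial balance (start $0, +$972.31 each month, − disbursements):
  Nov: +$972.31 → $972.31
  Dec: +$972.31 → $1,944.62
  Jan: +$972.31 − $11,667.72 → -$8,750.79
  Feb: +$972.31 → -$7,778.48
  Mar: +$972.31 → -$6,806.17
  Apr: +$972.31 → -$5,833.86
  May: +$972.31 → -$4,861.55
  Jun: +$972.31 → -$3,889.24
  Jul: +$972.31 → -$2,916.93
  Aug: +$972.31 → -$1,944.62
  Sep: +$972.31 → -$972.31
  Oct: +$972.31 → $0.00
Lowest trial balance = -$8,750.79 (Jan)
Initial deposit = cushion − low point = $1,944.62 − (-$8,750.79) = $10,695.41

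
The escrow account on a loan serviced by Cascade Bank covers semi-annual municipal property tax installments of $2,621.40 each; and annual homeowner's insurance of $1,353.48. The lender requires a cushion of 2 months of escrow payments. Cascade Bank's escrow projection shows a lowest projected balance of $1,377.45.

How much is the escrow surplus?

$278.07

Municipal property tax = $2,621.40 × 2 = $5,242.80
Homeowner's insurance = $1,353.48
Annual escrow total = $5,242.80 + $1,353.48 = $6,596.28
Monthly = $6,596.28 ÷ 12 = $549.69
Cushion = 2 × $549.69 = $1,099.38
Surplus = $1,377.45 − $1,099.38 = $278.07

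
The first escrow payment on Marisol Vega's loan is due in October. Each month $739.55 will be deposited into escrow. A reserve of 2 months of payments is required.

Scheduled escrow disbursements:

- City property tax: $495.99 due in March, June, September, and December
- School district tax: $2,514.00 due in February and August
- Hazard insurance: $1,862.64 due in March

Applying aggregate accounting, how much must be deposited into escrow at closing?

Cushion = 2 × $739.55 = $1,479.10
Trial balance (start $0, +$739.55 each month, − disbursements):
  Oct: +$739.55 → $739.55
  Nov: +$739.55 → $1,479.10
  Dec: +$739.55 − $495.99 → $1,722.66
  Jan: +$739.55 → $2,462.21
  Feb: +$739.55 − $2,514.00 → $687.76
  Mar: +$739.55 − $2,358.63 → -$931.32
  Apr: +$739.55 → -$191.77
  May: +$739.55 → $547.78
  Jun: +$739.55 − $495.99 → $791.34
  Jul: +$739.55 → $1,530.89
  Aug: +$739.55 − $2,514.00 → -$243.56
  Sep: +$739.55 − $495.99 → $0.00
Lowest trial balance = -$931.32 (Mar)
Initial deposit = cushion − low point = $1,479.10 − (-$931.32) = $2,410.42

$2,410.42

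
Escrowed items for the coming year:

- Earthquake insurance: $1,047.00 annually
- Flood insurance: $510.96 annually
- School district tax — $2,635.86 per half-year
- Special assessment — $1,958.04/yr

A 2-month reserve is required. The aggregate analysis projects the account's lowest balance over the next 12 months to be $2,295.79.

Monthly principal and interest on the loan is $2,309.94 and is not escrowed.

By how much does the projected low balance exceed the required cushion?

$831.17

Earthquake insurance — $1,047.00/yr
Flood insurance — $510.96/yr
School district tax — $2,635.86 × 2 = $5,271.72/yr
Special assessment — $1,958.04/yr
Combined annual = $1,047.00 + $510.96 + $5,271.72 + $1,958.04 = $8,787.72
Monthly = $8,787.72 ÷ 12 = $732.31
Cushion = 2 × $732.31 = $1,464.62
Excess over cushion: $2,295.79 − $1,464.62 = $831.17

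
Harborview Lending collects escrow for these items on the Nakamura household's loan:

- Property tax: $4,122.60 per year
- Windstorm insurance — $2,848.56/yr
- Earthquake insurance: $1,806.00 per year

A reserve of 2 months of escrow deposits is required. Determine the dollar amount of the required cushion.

$1,462.86

Property tax — $4,122.60
Windstorm insurance — $2,848.56
Earthquake insurance — $1,806.00
Total annual escrow = $8,777.16
Monthly escrow = $8,777.16 ÷ 12 = $731.43
Reserve = 2 × $731.43 = $1,462.86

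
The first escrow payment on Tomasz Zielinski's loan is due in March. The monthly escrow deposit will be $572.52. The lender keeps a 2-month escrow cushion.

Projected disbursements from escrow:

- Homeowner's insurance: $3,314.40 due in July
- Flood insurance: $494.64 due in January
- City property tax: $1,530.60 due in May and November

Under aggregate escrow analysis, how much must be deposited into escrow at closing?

$3,127.44

Cushion = 2 × $572.52 = $1,145.04
Trial balance (start $0, +$572.52 each month, − disbursements):
  Mar: +$572.52 → $572.52
  Apr: +$572.52 → $1,145.04
  May: +$572.52 − $1,530.60 → $186.96
  Jun: +$572.52 → $759.48
  Jul: +$572.52 − $3,314.40 → -$1,982.40
  Aug: +$572.52 → -$1,409.88
  Sep: +$572.52 → -$837.36
  Oct: +$572.52 → -$264.84
  Nov: +$572.52 − $1,530.60 → -$1,222.92
  Dec: +$572.52 → -$650.40
  Jan: +$572.52 − $494.64 → -$572.52
  Feb: +$572.52 → $0.00
Lowest trial balance = -$1,982.40 (Jul)
Initial deposit = cushion − low point = $1,145.04 − (-$1,982.40) = $3,127.44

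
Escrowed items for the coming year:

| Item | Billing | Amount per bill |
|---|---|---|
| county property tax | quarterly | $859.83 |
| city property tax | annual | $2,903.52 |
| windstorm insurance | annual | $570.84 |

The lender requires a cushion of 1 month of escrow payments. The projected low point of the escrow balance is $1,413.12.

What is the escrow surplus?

County property tax: $859.83 × 4 = $3,439.32 annually
City property tax: $2,903.52 annually
Windstorm insurance: $570.84 annually
Annual escrow total = $3,439.32 + $2,903.52 + $570.84 = $6,913.68
Monthly escrow = $6,913.68 ÷ 12 = $576.14
Cushion = 1 × $576.14 = $576.14
Surplus = $1,413.12 − $576.14 = $836.98

$836.98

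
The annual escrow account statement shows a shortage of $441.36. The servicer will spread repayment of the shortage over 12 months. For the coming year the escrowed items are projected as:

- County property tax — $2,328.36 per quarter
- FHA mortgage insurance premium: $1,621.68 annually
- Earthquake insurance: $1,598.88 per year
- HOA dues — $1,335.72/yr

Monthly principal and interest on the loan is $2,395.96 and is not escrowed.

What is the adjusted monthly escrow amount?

County property tax — $2,328.36 × 4 = $9,313.44 annually
FHA mortgage insurance premium — $1,621.68 annually
Earthquake insurance — $1,598.88 annually
HOA dues — $1,335.72 annually
Total annual escrow = $9,313.44 + $1,621.68 + $1,598.88 + $1,335.72 = $13,869.72
Per month = $13,869.72 / 12 = $1,155.81
Monthly shortage recovery: $441.36 ÷ 12 = $36.78
Adjusted monthly = $1,155.81 + $36.78 = $1,192.59

$1,192.59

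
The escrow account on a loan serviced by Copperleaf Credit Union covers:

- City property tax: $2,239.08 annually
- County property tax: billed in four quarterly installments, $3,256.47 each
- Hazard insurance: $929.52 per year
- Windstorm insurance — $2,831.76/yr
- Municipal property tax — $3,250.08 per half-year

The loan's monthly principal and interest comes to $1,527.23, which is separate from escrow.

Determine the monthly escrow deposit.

$2,127.20

City property tax = $2,239.08/yr
County property tax = $3,256.47 × 4 = $13,025.88/yr
Hazard insurance = $929.52/yr
Windstorm insurance = $2,831.76/yr
Municipal property tax = $3,250.08 × 2 = $6,500.16/yr
Yearly total = $25,526.40
Per month = $25,526.40 ÷ 12 = $2,127.20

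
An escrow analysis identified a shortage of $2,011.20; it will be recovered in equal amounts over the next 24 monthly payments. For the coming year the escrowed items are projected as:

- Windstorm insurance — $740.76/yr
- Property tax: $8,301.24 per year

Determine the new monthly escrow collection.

$837.30

Windstorm insurance = $740.76
Property tax = $8,301.24
Yearly total = $740.76 + $8,301.24 = $9,042.00
Per month = $9,042.00 ÷ 12 = $753.50
Shortage per month = $2,011.20 / 24 = $83.80
New monthly escrow = $753.50 + $83.80 = $837.30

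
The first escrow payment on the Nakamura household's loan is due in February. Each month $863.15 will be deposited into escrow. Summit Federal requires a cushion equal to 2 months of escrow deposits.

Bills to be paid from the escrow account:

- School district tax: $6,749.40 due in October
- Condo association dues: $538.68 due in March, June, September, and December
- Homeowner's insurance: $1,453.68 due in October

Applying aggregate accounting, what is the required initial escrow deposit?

$3,777.07

Cushion = 2 × $863.15 = $1,726.30
Trial balance (start $0, +$863.15 each month, − disbursements):
  Feb: +$863.15 → $863.15
  Mar: +$863.15 − $538.68 → $1,187.62
  Apr: +$863.15 → $2,050.77
  May: +$863.15 → $2,913.92
  Jun: +$863.15 − $538.68 → $3,238.39
  Jul: +$863.15 → $4,101.54
  Aug: +$863.15 → $4,964.69
  Sep: +$863.15 − $538.68 → $5,289.16
  Oct: +$863.15 − $8,203.08 → -$2,050.77
  Nov: +$863.15 → -$1,187.62
  Dec: +$863.15 − $538.68 → -$863.15
  Jan: +$863.15 → $0.00
Lowest trial balance = -$2,050.77 (Oct)
Initial deposit = cushion − low point = $1,726.30 − (-$2,050.77) = $3,777.07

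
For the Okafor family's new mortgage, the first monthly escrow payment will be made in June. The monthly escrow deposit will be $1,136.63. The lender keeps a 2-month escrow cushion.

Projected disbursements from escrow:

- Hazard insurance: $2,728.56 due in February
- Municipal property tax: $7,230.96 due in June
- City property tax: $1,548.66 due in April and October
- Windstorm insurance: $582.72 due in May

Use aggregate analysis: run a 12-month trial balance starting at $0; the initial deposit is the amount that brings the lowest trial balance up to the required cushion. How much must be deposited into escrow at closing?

Cushion = 2 × $1,136.63 = $2,273.26
Trial balance (start $0, +$1,136.63 each month, − disbursements):
  Jun: +$1,136.63 − $7,230.96 → -$6,094.33
  Jul: +$1,136.63 → -$4,957.70
  Aug: +$1,136.63 → -$3,821.07
  Sep: +$1,136.63 → -$2,684.44
  Oct: +$1,136.63 − $1,548.66 → -$3,096.47
  Nov: +$1,136.63 → -$1,959.84
  Dec: +$1,136.63 → -$823.21
  Jan: +$1,136.63 → $313.42
  Feb: +$1,136.63 − $2,728.56 → -$1,278.51
  Mar: +$1,136.63 → -$141.88
  Apr: +$1,136.63 − $1,548.66 → -$553.91
  May: +$1,136.63 − $582.72 → $0.00
Lowest trial balance = -$6,094.33 (Jun)
Initial deposit = cushion − low point = $2,273.26 − (-$6,094.33) = $8,367.59

$8,367.59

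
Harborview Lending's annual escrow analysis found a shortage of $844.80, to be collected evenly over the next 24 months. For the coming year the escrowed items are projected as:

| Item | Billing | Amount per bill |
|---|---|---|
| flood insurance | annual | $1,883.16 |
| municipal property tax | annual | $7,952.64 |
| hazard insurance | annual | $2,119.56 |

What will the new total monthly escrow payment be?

Flood insurance = $1,883.16/yr
Municipal property tax = $7,952.64/yr
Hazard insurance = $2,119.56/yr
Total annual escrow = $11,955.36
Per month = $11,955.36 / 12 = $996.28
Monthly shortage recovery: $844.80 / 24 = $35.20
New monthly escrow = $996.28 + $35.20 = $1,031.48

$1,031.48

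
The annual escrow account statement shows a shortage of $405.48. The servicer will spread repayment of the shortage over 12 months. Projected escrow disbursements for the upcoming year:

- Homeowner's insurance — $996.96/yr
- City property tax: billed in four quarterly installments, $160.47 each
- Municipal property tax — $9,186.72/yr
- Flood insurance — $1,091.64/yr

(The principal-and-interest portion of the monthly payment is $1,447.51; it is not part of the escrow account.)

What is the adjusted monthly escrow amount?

$1,026.89

Homeowner's insurance — $996.96
City property tax — $160.47 × 4 = $641.88
Municipal property tax — $9,186.72
Flood insurance — $1,091.64
Combined annual = $11,917.20
Per month = $11,917.20 / 12 = $993.10
Monthly shortage recovery: $405.48 / 12 = $33.79
Adjusted monthly = $993.10 + $33.79 = $1,026.89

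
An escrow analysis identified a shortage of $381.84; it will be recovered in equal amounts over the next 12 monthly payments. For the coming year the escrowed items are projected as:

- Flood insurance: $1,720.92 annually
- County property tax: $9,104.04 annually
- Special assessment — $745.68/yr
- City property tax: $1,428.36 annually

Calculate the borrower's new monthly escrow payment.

$1,115.07

Flood insurance — $1,720.92 per year
County property tax — $9,104.04 per year
Special assessment — $745.68 per year
City property tax — $1,428.36 per year
Combined annual = $1,720.92 + $9,104.04 + $745.68 + $1,428.36 = $12,999.00
Monthly = $12,999.00 / 12 = $1,083.25
Shortage per month = $381.84 / 12 = $31.82
Adjusted monthly = $1,083.25 + $31.82 = $1,115.07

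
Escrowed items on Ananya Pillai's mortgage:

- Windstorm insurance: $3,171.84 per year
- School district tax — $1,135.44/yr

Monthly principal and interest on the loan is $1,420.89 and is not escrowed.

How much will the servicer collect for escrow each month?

$358.94

Windstorm insurance: $3,171.84 per year
School district tax: $1,135.44 per year
Yearly total = $3,171.84 + $1,135.44 = $4,307.28
Per month = $4,307.28 / 12 = $358.94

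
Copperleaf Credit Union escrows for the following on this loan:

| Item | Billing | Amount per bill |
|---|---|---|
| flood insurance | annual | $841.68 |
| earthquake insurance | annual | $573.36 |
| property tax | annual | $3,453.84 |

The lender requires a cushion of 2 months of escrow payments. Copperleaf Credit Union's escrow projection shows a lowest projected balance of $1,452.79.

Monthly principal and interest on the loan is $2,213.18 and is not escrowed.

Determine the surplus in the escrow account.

$641.31

Flood insurance — $841.68/yr
Earthquake insurance — $573.36/yr
Property tax — $3,453.84/yr
Total annual escrow = $841.68 + $573.36 + $3,453.84 = $4,868.88
Monthly escrow = $4,868.88 ÷ 12 = $405.74
Cushion = 2 × $405.74 = $811.48
Excess over cushion: $1,452.79 − $811.48 = $641.31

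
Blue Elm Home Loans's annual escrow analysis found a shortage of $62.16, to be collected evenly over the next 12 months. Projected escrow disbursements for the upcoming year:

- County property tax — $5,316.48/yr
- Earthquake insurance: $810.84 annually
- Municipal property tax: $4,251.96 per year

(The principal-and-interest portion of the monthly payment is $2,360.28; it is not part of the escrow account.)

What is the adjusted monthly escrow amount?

County property tax = $5,316.48
Earthquake insurance = $810.84
Municipal property tax = $4,251.96
Annual escrow total = $10,379.28
Monthly escrow = $10,379.28 / 12 = $864.94
Shortage per month = $62.16 ÷ 12 = $5.18
Adjusted monthly = $864.94 + $5.18 = $870.12

$870.12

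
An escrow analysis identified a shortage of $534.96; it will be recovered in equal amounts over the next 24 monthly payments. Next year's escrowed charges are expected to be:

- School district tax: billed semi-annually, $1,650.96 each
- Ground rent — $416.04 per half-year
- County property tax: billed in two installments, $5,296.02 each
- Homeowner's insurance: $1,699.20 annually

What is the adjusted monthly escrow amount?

$1,391.06

School district tax — $1,650.96 × 2 = $3,301.92 per year
Ground rent — $416.04 × 2 = $832.08 per year
County property tax — $5,296.02 × 2 = $10,592.04 per year
Homeowner's insurance — $1,699.20 per year
Yearly total = $3,301.92 + $832.08 + $10,592.04 + $1,699.20 = $16,425.24
Base monthly escrow = $16,425.24 / 12 = $1,368.77
Shortage spread = $534.96 ÷ 24 = $22.29/mo
Adjusted monthly = $1,368.77 + $22.29 = $1,391.06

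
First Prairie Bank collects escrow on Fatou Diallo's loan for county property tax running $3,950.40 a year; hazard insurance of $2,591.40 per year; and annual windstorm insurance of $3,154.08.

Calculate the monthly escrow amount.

$807.99

County property tax = $3,950.40 per year
Hazard insurance = $2,591.40 per year
Windstorm insurance = $3,154.08 per year
Yearly total = $3,950.40 + $2,591.40 + $3,154.08 = $9,695.88
Monthly = $9,695.88 / 12 = $807.99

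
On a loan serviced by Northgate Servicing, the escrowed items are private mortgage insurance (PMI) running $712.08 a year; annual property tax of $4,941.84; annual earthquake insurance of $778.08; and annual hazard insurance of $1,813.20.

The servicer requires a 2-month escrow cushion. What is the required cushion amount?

Private mortgage insurance (PMI): $712.08 per year
Property tax: $4,941.84 per year
Earthquake insurance: $778.08 per year
Hazard insurance: $1,813.20 per year
Yearly total = $712.08 + $4,941.84 + $778.08 + $1,813.20 = $8,245.20
Base monthly escrow = $8,245.20 / 12 = $687.10
Cushion = 2 × $687.10 = $1,374.20

$1,374.20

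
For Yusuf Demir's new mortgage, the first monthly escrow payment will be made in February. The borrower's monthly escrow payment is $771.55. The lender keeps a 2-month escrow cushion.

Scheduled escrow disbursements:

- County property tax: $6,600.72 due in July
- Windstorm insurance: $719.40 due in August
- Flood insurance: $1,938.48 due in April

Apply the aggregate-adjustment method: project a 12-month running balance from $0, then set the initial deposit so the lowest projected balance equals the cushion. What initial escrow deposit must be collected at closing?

$5,453.00

Cushion = 2 × $771.55 = $1,543.10
Trial balance (start $0, +$771.55 each month, − disbursements):
  Feb: +$771.55 → $771.55
  Mar: +$771.55 → $1,543.10
  Apr: +$771.55 − $1,938.48 → $376.17
  May: +$771.55 → $1,147.72
  Jun: +$771.55 → $1,919.27
  Jul: +$771.55 − $6,600.72 → -$3,909.90
  Aug: +$771.55 − $719.40 → -$3,857.75
  Sep: +$771.55 → -$3,086.20
  Oct: +$771.55 → -$2,314.65
  Nov: +$771.55 → -$1,543.10
  Dec: +$771.55 → -$771.55
  Jan: +$771.55 → $0.00
Lowest trial balance = -$3,909.90 (Jul)
Initial deposit = cushion − low point = $1,543.10 − (-$3,909.90) = $5,453.00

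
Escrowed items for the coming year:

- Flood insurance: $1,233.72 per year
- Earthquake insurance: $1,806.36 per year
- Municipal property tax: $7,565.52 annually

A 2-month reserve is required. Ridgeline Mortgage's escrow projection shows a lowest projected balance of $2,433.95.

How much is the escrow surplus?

$666.35

Flood insurance: $1,233.72/yr
Earthquake insurance: $1,806.36/yr
Municipal property tax: $7,565.52/yr
Yearly total = $1,233.72 + $1,806.36 + $7,565.52 = $10,605.60
Base monthly escrow = $10,605.60 ÷ 12 = $883.80
Required cushion = 2 × $883.80 = $1,767.60
Excess over cushion: $2,433.95 − $1,767.60 = $666.35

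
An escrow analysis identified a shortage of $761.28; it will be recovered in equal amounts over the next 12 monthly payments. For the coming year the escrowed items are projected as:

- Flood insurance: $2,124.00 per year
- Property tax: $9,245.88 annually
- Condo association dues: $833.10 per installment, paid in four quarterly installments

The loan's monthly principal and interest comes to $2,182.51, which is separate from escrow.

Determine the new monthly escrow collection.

$1,288.63

Flood insurance = $2,124.00 annually
Property tax = $9,245.88 annually
Condo association dues = $833.10 × 4 = $3,332.40 annually
Total per year = $2,124.00 + $9,245.88 + $3,332.40 = $14,702.28
Base monthly escrow = $14,702.28 / 12 = $1,225.19
Shortage spread = $761.28 / 12 = $63.44/mo
Adjusted monthly = $1,225.19 + $63.44 = $1,288.63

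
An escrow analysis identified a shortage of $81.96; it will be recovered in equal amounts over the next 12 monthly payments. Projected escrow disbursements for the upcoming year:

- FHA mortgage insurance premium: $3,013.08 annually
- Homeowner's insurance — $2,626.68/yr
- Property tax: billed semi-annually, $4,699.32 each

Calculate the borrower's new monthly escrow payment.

$1,260.03

FHA mortgage insurance premium — $3,013.08 per year
Homeowner's insurance — $2,626.68 per year
Property tax — $4,699.32 × 2 = $9,398.64 per year
Combined annual = $3,013.08 + $2,626.68 + $9,398.64 = $15,038.40
Per month = $15,038.40 ÷ 12 = $1,253.20
Shortage per month = $81.96 / 12 = $6.83
New monthly escrow = $1,253.20 + $6.83 = $1,260.03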